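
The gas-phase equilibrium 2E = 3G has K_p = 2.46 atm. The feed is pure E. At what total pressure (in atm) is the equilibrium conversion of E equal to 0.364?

Basis: 1 mol E initially; let X = conversion of E. Extent ξ = 0.5X.
Species balance: n_E = 1 − X; n_G = 1.5X.
n_T = Σnᵢ = 1 + 0.5X.
K_p = p_G^3 / (p_E^2) with p_i = (n_i/n_T)·P.
At X = 0.364: the mole-fraction product g(X) = Π y_i^ν_i = 0.3404. Since K_p = g(X)·P^{1}, P = (K_p/g)^(1/1) = (2.46/0.3404)^(1/1) = 7.23 atm.

P = 7.23 atm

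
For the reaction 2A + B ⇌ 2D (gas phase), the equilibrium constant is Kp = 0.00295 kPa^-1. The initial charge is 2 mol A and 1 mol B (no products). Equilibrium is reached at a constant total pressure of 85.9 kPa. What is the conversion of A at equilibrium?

Basis: 2 mol A initially; let X = conversion of A. Extent ξ = X.
Species balance: n_A = 2 − 2X; n_B = 1 − X; n_D = 2X.
n_T = Σnᵢ = 3 − X.
With p_i = (n_i/n_T)P, Kp = p_D^2 / (p_A^2 p_B).
Setting this equal to 0.00295 kPa^-1 and taking the physical root (0 < X < 1) gives X = 0.211.

X = 0.211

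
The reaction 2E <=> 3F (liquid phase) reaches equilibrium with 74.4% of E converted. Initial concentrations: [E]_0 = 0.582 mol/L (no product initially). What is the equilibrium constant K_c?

K_c = 12.3 mol/L

Let X = conversion of E.
Concentrations: [E] = 0.582 − 0.582X; [F] = 0.873X.
At X = 0.744: [E] = 0.149, [F] = 0.65.
K_c = [F]^3 / ([E]^2) = 12.3 mol/L.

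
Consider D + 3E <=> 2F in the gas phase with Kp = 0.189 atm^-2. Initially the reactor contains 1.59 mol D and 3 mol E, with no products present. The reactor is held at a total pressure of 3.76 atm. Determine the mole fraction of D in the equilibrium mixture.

y_D = 0.307

Let X = conversion of E (basis 3 mol E); extent of reaction ξ = X.
At extent ξ: n_D = 1.59 − X; n_E = 3 − 3X; n_F = 2X.
n_T = Σnᵢ = 4.59 − 2X.
Mole fractions y_i = n_i/n_T; Kp = p_F^2 / (p_D p_E^3) with p_i = y_i·P.
Equating to 0.189 atm^-2 and solving on 0 < X < 1: X = 0.472.
Then n_D = 1.12, n_T = 3.65, so y_D = 0.307.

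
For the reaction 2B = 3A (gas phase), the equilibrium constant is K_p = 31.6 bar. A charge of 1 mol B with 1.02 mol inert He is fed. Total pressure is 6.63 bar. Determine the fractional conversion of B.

Let X = conversion of B (basis 1 mol B); extent of reaction ξ = 0.5X.
At extent ξ: n_B = 1 − X; n_A = 1.5X; n_I = 1.02 (inert).
Total moles n_T = 2.02 + 0.5X.
Mole fractions y_i = n_i/n_T; K_p = p_A^3 / (p_B^2) with p_i = y_i·P.
Setting this equal to 31.6 bar and taking the physical root (0 < X < 1) gives X = 0.688.

X = 0.688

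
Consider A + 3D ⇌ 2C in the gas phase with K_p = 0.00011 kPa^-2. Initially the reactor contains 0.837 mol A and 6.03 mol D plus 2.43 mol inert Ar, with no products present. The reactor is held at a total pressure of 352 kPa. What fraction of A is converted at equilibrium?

Take 0.837 mol A as basis and let X be its fractional conversion, so ξ = 0.837X.
Moles: n_A = 0.837 − 0.837X; n_D = 6.03 − 2.51X; n_C = 1.67X; n_I = 2.43 (inert).
Total moles n_T = 9.3 − 1.67X.
y_i = n_i/n_T, p_i = y_i·P. K_p = p_C^2 / (p_A p_D^3).
Substituting and setting equal to 0.00011 kPa^-2 gives a polynomial in X; the root in (0,1) is X = 0.829.

X = 0.829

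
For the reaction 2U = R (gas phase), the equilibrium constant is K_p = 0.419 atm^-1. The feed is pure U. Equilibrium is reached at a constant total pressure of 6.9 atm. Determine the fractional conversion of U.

Let X = conversion of U (basis 1 mol U); extent of reaction ξ = 0.5X.
Moles: n_U = 1 − X; n_R = 0.5X.
Summing: n_T = 1 − 0.5X.
y_i = n_i/n_T, p_i = y_i·P. K_p = p_R / (p_U^2).
Setting this equal to 0.419 atm^-1 and taking the physical root (0 < X < 1) gives X = 0.718.

X = 0.718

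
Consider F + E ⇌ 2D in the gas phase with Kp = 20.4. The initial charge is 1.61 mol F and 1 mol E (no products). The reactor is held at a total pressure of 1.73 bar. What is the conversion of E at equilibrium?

X = 0.828

Let X = conversion of E (basis 1 mol E); extent of reaction ξ = X.
Moles: n_F = 1.61 − X; n_E = 1 − X; n_D = 2X.
n_T stays at 2.61 (no change in mole number).
With p_i = (n_i/n_T)P, Kp = p_D^2 / (p_F p_E).
Substituting and setting equal to 20.4 gives a polynomial in X; the root in (0,1) is X = 0.828.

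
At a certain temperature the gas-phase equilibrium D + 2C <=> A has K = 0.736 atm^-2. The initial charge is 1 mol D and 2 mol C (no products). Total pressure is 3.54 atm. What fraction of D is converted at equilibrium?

X = 0.627

Take 1 mol D as basis and let X be its fractional conversion, so ξ = X.
Species balance: n_D = 1 − X; n_C = 2 − 2X; n_A = X.
n_T = Σnᵢ = 3 − 2X.
With p_i = (n_i/n_T)P, K = p_A / (p_D p_C^2).
Setting this equal to 0.736 atm^-2 and taking the physical root (0 < X < 1) gives X = 0.627.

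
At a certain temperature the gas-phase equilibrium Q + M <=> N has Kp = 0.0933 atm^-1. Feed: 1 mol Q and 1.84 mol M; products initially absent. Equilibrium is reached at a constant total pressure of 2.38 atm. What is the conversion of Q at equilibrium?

Basis: 1 mol Q initially; let X = conversion of Q. Extent ξ = X.
Moles: n_Q = 1 − X; n_M = 1.84 − X; n_N = X.
Summing: n_T = 2.84 − X.
With p_i = (n_i/n_T)P, Kp = p_N / (p_Q p_M).
Equating to 0.0933 atm^-1 and solving on 0 < X < 1: X = 0.123.

X = 0.123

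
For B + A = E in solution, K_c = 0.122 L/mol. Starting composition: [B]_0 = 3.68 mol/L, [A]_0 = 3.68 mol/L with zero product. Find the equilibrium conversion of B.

X = 0.252

Let X = conversion of B; extent ξ = 3.68·X mol/L.
Concentrations: [B] = 3.68 − 3.68X; [A] = 3.68 − 3.68X; [E] = 3.68X.
K_c = [E] / ([B] [A]).
Solving K_c = 0.122 for X ∈ (0,1): X = 0.252.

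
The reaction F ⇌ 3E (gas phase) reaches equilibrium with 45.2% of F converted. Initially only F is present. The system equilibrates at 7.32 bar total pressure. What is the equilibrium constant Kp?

Kp = 67.2 bar^2

Take 1 mol F as basis and let X be its fractional conversion, so ξ = X.
Mole table: n_F = 1 − X; n_E = 3X.
Total moles n_T = 1 + 2X.
At X = 0.452: n_F = 0.548, n_E = 1.36, n_T = 1.9.
p_i = (n_i/n_T)·P. Kp = p_E^3 / (p_F) = 67.2 bar^2.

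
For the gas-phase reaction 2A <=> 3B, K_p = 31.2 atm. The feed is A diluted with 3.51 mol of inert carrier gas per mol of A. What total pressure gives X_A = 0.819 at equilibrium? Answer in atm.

P = 2.71 atm

Basis: 1 mol A initially; let X = conversion of A. Extent ξ = 0.5X.
Mole table: n_A = 1 − X; n_B = 1.5X; n_I = 3.51 (inert).
n_T = Σnᵢ = 4.51 + 0.5X.
K_p = p_B^3 / (p_A^2) with p_i = (n_i/n_T)·P.
At X = 0.819: the mole-fraction product g(X) = Π y_i^ν_i = 11.5. Since K_p = g(X)·P^{1}, P = (K_p/g)^(1/1) = (31.2/11.5)^(1/1) = 2.71 atm.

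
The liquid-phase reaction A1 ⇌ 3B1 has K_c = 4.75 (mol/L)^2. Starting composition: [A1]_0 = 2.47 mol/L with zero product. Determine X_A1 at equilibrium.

Let X = conversion of A1; extent ξ = 2.47·X mol/L.
Concentrations: [A1] = 2.47 − 2.47X; [B1] = 7.41X.
K_c = [B1]^3 / ([A1]).
Equating to 4.75 (mol/L)^2: the physical root is X = 0.275.

X = 0.275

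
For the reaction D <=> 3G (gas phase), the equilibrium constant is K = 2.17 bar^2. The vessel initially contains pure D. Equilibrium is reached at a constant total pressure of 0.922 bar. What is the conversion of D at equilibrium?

X = 0.571

Let X = conversion of D (basis 1 mol D); extent of reaction ξ = X.
Mole table: n_D = 1 − X; n_G = 3X.
Summing: n_T = 1 + 2X.
y_i = n_i/n_T, p_i = y_i·P. K = p_G^3 / (p_D).
Substituting and setting equal to 2.17 bar^2 gives a polynomial in X; the root in (0,1) is X = 0.571.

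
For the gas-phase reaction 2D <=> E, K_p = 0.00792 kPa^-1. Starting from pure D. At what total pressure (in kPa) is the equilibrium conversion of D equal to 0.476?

P = 83.4 kPa

Let X = conversion of D (basis 1 mol D); extent of reaction ξ = 0.5X.
Mole table: n_D = 1 − X; n_E = 0.5X.
Total moles n_T = 1 − 0.5X.
K_p = p_E / (p_D^2) with p_i = (n_i/n_T)·P.
At X = 0.476: the mole-fraction product g(X) = Π y_i^ν_i = 0.6605. Since K_p = g(X)·P^{-1}, P = (g/K_p)^(1/1) = (0.6605/0.00792)^(1/1) = 83.4 kPa.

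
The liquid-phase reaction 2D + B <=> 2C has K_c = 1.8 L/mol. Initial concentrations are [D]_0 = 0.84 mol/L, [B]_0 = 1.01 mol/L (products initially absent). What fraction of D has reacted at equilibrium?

Let X = conversion of D; extent ξ = 0.84X/2 mol/L.
Concentrations: [D] = 0.84 − 0.84X; [B] = 1.01 − 0.42X; [C] = 0.84X.
K_c = [C]^2 / ([D]^2 [B]).
This equals 1.8 at X = 0.543 (the root in 0 < X < 1).

X = 0.543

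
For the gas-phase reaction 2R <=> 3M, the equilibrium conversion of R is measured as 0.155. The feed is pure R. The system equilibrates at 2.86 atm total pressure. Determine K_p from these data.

Let X = conversion of R (basis 1 mol R); extent of reaction ξ = 0.5X.
Species balance: n_R = 1 − X; n_M = 1.5X.
Total moles n_T = 1 + 0.5X.
At X = 0.155: n_R = 0.845, n_M = 0.232, n_T = 1.08.
p_i = (n_i/n_T)·P. K_p = p_M^3 / (p_R^2) = 0.0467 atm.

K_p = 0.0467 atm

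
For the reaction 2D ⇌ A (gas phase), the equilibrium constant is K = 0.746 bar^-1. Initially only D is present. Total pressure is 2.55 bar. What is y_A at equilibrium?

Take 1 mol D as basis and let X be its fractional conversion, so ξ = 0.5X.
At extent ξ: n_D = 1 − X; n_A = 0.5X.
n_T = Σnᵢ = 1 − 0.5X.
With p_i = (n_i/n_T)P, K = p_A / (p_D^2).
Substituting and setting equal to 0.746 bar^-1 gives a polynomial in X; the root in (0,1) is X = 0.659.
Then n_A = 0.33, n_T = 0.67, so y_A = 0.492.

y_A = 0.492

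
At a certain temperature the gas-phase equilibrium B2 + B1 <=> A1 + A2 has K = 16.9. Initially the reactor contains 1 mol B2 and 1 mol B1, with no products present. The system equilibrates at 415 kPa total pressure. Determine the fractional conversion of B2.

X = 0.804

Take 1 mol B2 as basis and let X be its fractional conversion, so ξ = X.
Moles: n_B2 = 1 − X; n_B1 = 1 − X; n_A1 = X; n_A2 = X.
Since Δν = 0, n_T = 2 throughout.
Mole fractions y_i = n_i/n_T; K = p_A1 p_A2 / (p_B2 p_B1) with p_i = y_i·P.
Equating to 16.9 and solving on 0 < X < 1: X = 0.804.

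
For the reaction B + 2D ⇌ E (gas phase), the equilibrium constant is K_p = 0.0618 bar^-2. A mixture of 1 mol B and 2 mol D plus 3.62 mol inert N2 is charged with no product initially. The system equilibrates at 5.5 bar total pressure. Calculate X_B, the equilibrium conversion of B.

X = 0.124

Take 1 mol B as basis and let X be its fractional conversion, so ξ = X.
Mole table: n_B = 1 − X; n_D = 2 − 2X; n_E = X; n_I = 3.62 (inert).
n_T = Σnᵢ = 6.62 − 2X.
Mole fractions y_i = n_i/n_T; K_p = p_E / (p_B p_D^2) with p_i = y_i·P.
This yields a degree-3 equation in X; solving on (0,1), X = 0.124.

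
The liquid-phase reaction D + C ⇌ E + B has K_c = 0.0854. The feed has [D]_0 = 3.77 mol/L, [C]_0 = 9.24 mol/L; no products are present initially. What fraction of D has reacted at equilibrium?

X = 0.344

Let X = conversion of D; extent ξ = 3.77·X mol/L.
Concentrations: [D] = 3.77 − 3.77X; [C] = 9.24 − 3.77X; [E] = 3.77X; [B] = 3.77X.
K_c = [E] [B] / ([D] [C]).
Solving K_c = 0.0854 for X ∈ (0,1): X = 0.344.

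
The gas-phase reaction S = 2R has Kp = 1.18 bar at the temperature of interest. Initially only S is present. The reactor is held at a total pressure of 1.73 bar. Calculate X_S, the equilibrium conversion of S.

X = 0.382

Basis: 1 mol S initially; let X = conversion of S. Extent ξ = X.
Moles: n_S = 1 − X; n_R = 2X.
Total moles n_T = 1 + X.
y_i = n_i/n_T, p_i = y_i·P. Kp = p_R^2 / (p_S).
Setting this equal to 1.18 bar and taking the physical root (0 < X < 1) gives X = 0.382.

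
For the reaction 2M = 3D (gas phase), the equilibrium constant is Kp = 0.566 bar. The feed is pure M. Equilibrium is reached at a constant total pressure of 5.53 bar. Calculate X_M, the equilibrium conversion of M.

X = 0.265

Let X = conversion of M (basis 1 mol M); extent of reaction ξ = 0.5X.
At extent ξ: n_M = 1 − X; n_D = 1.5X.
n_T = Σnᵢ = 1 + 0.5X.
Mole fractions y_i = n_i/n_T; Kp = p_D^3 / (p_M^2) with p_i = y_i·P.
This yields a degree-3 equation in X; solving on (0,1), X = 0.265.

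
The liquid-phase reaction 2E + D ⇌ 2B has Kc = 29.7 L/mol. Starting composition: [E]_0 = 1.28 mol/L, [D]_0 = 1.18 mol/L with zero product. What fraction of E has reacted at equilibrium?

Let X = conversion of E; extent ξ = 1.28X/2 mol/L.
Concentrations: [E] = 1.28 − 1.28X; [D] = 1.18 − 0.64X; [B] = 1.28X.
Kc = [B]^2 / ([E]^2 [D]).
Equating to 29.7 L/mol: the physical root is X = 0.816.

X = 0.816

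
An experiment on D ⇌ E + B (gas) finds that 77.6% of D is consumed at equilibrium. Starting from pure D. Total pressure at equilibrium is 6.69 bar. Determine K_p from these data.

K_p = 10.1 bar

Take 1 mol D as basis and let X be its fractional conversion, so ξ = X.
Species balance: n_D = 1 − X; n_E = X; n_B = X.
n_T = Σnᵢ = 1 + X.
At X = 0.776: n_D = 0.224, n_E = 0.776, n_B = 0.776, n_T = 1.78.
p_i = (n_i/n_T)·P. K_p = p_E p_B / (p_D) = 10.1 bar.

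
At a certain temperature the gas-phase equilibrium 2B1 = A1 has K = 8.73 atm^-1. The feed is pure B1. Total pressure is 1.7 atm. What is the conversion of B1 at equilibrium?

Basis: 1 mol B1 initially; let X = conversion of B1. Extent ξ = 0.5X.
Species balance: n_B1 = 1 − X; n_A1 = 0.5X.
Summing: n_T = 1 − 0.5X.
With p_i = (n_i/n_T)P, K = p_A1 / (p_B1^2).
Substituting and setting equal to 8.73 atm^-1 gives a polynomial in X; the root in (0,1) is X = 0.871.

X = 0.871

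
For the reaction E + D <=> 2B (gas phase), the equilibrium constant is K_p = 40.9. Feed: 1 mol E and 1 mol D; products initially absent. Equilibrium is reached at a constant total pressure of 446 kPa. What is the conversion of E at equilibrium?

X = 0.762

Basis: 1 mol E initially; let X = conversion of E. Extent ξ = X.
Mole table: n_E = 1 − X; n_D = 1 − X; n_B = 2X.
Since Δν = 0, n_T = 2 throughout.
Mole fractions y_i = n_i/n_T; K_p = p_B^2 / (p_E p_D) with p_i = y_i·P.
Substituting and setting equal to 40.9 gives a polynomial in X; the root in (0,1) is X = 0.762.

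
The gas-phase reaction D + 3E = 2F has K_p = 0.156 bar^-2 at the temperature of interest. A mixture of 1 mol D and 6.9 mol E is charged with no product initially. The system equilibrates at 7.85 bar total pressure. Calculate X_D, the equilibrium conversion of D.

Let X = conversion of D (basis 1 mol D); extent of reaction ξ = X.
At extent ξ: n_D = 1 − X; n_E = 6.9 − 3X; n_F = 2X.
Summing: n_T = 7.9 − 2X.
Mole fractions y_i = n_i/n_T; K_p = p_F^2 / (p_D p_E^3) with p_i = y_i·P.
This yields a degree-4 equation in X; solving on (0,1), X = 0.856.

X = 0.856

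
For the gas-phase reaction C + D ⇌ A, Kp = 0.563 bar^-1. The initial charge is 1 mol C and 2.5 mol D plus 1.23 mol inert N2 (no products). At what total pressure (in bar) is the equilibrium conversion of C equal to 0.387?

Basis: 1 mol C initially; let X = conversion of C. Extent ξ = X.
Moles: n_C = 1 − X; n_D = 2.5 − X; n_A = X; n_I = 1.23 (inert).
n_T = Σnᵢ = 4.73 − X.
Kp = p_A / (p_C p_D) with p_i = (n_i/n_T)·P.
At X = 0.387: the mole-fraction product g(X) = Π y_i^ν_i = 1.298. Since Kp = g(X)·P^{-1}, P = (g/Kp)^(1/1) = (1.298/0.563)^(1/1) = 2.3 bar.

P = 2.3 bar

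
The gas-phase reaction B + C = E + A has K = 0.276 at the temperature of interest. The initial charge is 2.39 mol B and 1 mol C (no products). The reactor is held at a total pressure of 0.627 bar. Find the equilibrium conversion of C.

X = 0.507

Let X = conversion of C (basis 1 mol C); extent of reaction ξ = X.
At extent ξ: n_B = 2.39 − X; n_C = 1 − X; n_E = X; n_A = X.
Since Δν = 0, n_T = 3.39 throughout.
y_i = n_i/n_T, p_i = y_i·P. K = p_E p_A / (p_B p_C).
Setting this equal to 0.276 and taking the physical root (0 < X < 1) gives X = 0.507.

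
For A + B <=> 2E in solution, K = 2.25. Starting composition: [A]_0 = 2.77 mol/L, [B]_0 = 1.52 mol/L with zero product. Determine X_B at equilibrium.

Let X = conversion of B; extent ξ = 1.52·X mol/L.
Concentrations: [A] = 2.77 − 1.52X; [B] = 1.52 − 1.52X; [E] = 3.04X.
K = [E]^2 / ([A] [B]).
Setting equal to 2.25 and solving for X on (0,1) gives X = 0.559.

X = 0.559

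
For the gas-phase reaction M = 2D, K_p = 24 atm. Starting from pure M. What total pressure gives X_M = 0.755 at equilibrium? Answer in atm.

Take 1 mol M as basis and let X be its fractional conversion, so ξ = X.
At extent ξ: n_M = 1 − X; n_D = 2X.
Total moles n_T = 1 + X.
K_p = p_D^2 / (p_M) with p_i = (n_i/n_T)·P.
At X = 0.755: the mole-fraction product g(X) = Π y_i^ν_i = 5.303. Since K_p = g(X)·P^{1}, P = (K_p/g)^(1/1) = (24/5.303)^(1/1) = 4.53 atm.

P = 4.53 atm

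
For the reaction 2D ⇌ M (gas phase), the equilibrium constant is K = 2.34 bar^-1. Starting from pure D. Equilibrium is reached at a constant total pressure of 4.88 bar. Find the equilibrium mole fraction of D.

y_D = 0.255

Take 1 mol D as basis and let X be its fractional conversion, so ξ = 0.5X.
At extent ξ: n_D = 1 − X; n_M = 0.5X.
n_T = Σnᵢ = 1 − 0.5X.
Mole fractions y_i = n_i/n_T; K = p_M / (p_D^2) with p_i = y_i·P.
Equating to 2.34 bar^-1 and solving on 0 < X < 1: X = 0.854.
Then n_D = 0.146, n_T = 0.573, so y_D = 0.255.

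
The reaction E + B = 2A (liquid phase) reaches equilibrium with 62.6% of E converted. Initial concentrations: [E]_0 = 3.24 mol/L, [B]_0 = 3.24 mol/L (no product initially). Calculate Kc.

Kc = 11.2

Let X = conversion of E.
Concentrations: [E] = 3.24 − 3.24X; [B] = 3.24 − 3.24X; [A] = 6.48X.
At X = 0.626: [E] = 1.21, [B] = 1.21, [A] = 4.06.
Kc = [A]^2 / ([E] [B]) = 11.2.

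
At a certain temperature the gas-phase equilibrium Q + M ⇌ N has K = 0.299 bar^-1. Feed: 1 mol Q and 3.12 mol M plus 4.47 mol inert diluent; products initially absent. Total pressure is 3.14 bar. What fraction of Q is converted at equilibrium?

X = 0.244

Let X = conversion of Q (basis 1 mol Q); extent of reaction ξ = X.
At extent ξ: n_Q = 1 − X; n_M = 3.12 − X; n_N = X; n_I = 4.47 (inert).
n_T = Σnᵢ = 8.59 − X.
Mole fractions y_i = n_i/n_T; K = p_N / (p_Q p_M) with p_i = y_i·P.
Substituting and setting equal to 0.299 bar^-1 gives a polynomial in X; the root in (0,1) is X = 0.244.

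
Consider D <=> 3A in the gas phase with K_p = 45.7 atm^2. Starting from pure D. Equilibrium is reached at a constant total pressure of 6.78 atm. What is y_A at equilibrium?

y_A = 0.682

Let X = conversion of D (basis 1 mol D); extent of reaction ξ = X.
At extent ξ: n_D = 1 − X; n_A = 3X.
Summing: n_T = 1 + 2X.
With p_i = (n_i/n_T)P, K_p = p_A^3 / (p_D).
Substituting and setting equal to 45.7 atm^2 gives a polynomial in X; the root in (0,1) is X = 0.416.
Then n_A = 1.25, n_T = 1.83, so y_A = 0.682.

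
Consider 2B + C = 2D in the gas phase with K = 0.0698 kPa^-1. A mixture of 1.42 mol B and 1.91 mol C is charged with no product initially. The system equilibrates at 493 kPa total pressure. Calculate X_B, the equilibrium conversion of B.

X = 0.803

Take 1.42 mol B as basis and let X be its fractional conversion, so ξ = 0.71X.
Mole table: n_B = 1.42 − 1.42X; n_C = 1.91 − 0.71X; n_D = 1.42X.
n_T = Σnᵢ = 3.33 − 0.71X.
With p_i = (n_i/n_T)P, K = p_D^2 / (p_B^2 p_C).
Equating to 0.0698 kPa^-1 and solving on 0 < X < 1: X = 0.803.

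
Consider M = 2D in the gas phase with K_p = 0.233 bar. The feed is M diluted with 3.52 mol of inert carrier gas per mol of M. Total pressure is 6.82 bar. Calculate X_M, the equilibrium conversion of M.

Basis: 1 mol M initially; let X = conversion of M. Extent ξ = X.
Species balance: n_M = 1 − X; n_D = 2X; n_I = 3.52 (inert).
Summing: n_T = 4.52 + X.
With p_i = (n_i/n_T)P, K_p = p_D^2 / (p_M).
Equating to 0.233 bar and solving on 0 < X < 1: X = 0.181.

X = 0.181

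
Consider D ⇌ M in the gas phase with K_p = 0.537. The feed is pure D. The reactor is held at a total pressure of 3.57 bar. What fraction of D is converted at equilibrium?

Basis: 1 mol D initially; let X = conversion of D. Extent ξ = X.
Mole table: n_D = 1 − X; n_M = X.
Since Δν = 0, n_T = 1 throughout.
y_i = n_i/n_T, p_i = y_i·P. K_p = p_M / (p_D).
Substituting and setting equal to 0.537 gives a polynomial in X; the root in (0,1) is X = 0.349.

X = 0.349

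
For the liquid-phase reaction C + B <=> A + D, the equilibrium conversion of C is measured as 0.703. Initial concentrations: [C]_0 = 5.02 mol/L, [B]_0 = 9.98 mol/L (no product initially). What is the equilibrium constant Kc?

Let X = conversion of C.
Concentrations: [C] = 5.02 − 5.02X; [B] = 9.98 − 5.02X; [A] = 5.02X; [D] = 5.02X.
At X = 0.703: [C] = 1.49, [B] = 6.45, [A] = 3.53, [D] = 3.53.
Kc = [A] [D] / ([C] [B]) = 1.29.

Kc = 1.29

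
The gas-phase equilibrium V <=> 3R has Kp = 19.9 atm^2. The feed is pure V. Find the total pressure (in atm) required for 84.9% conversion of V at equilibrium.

Let X = conversion of V (basis 1 mol V); extent of reaction ξ = X.
At extent ξ: n_V = 1 − X; n_R = 3X.
Total moles n_T = 1 + 2X.
Kp = p_R^3 / (p_V) with p_i = (n_i/n_T)·P.
At X = 0.849: the mole-fraction product g(X) = Π y_i^ν_i = 15.03. Since Kp = g(X)·P^{2}, P = (Kp/g)^(1/2) = (19.9/15.03)^(1/2) = 1.15 atm.

P = 1.15 atm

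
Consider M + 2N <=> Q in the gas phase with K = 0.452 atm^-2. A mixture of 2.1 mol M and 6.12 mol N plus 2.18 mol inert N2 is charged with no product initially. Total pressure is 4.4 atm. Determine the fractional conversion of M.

Basis: 2.1 mol M initially; let X = conversion of M. Extent ξ = 2.1X.
Mole table: n_M = 2.1 − 2.1X; n_N = 6.12 − 4.2X; n_Q = 2.1X; n_I = 2.18 (inert).
n_T = Σnᵢ = 10.4 − 4.2X.
With p_i = (n_i/n_T)P, K = p_Q / (p_M p_N^2).
This yields a degree-3 equation in X; solving on (0,1), X = 0.636.

X = 0.636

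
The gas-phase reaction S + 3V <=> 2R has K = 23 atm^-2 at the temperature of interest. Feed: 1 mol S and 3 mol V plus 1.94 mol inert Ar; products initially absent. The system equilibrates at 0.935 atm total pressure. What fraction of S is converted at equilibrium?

Let X = conversion of S (basis 1 mol S); extent of reaction ξ = X.
Species balance: n_S = 1 − X; n_V = 3 − 3X; n_R = 2X; n_I = 1.94 (inert).
n_T = Σnᵢ = 5.94 − 2X.
With p_i = (n_i/n_T)P, K = p_R^2 / (p_S p_V^3).
Substituting and setting equal to 23 atm^-2 gives a polynomial in X; the root in (0,1) is X = 0.529.

X = 0.529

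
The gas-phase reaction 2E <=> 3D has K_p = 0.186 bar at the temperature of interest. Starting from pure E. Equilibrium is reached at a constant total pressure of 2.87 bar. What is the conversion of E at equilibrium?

Basis: 1 mol E initially; let X = conversion of E. Extent ξ = 0.5X.
At extent ξ: n_E = 1 − X; n_D = 1.5X.
Total moles n_T = 1 + 0.5X.
Mole fractions y_i = n_i/n_T; K_p = p_D^3 / (p_E^2) with p_i = y_i·P.
Setting this equal to 0.186 bar and taking the physical root (0 < X < 1) gives X = 0.233.

X = 0.233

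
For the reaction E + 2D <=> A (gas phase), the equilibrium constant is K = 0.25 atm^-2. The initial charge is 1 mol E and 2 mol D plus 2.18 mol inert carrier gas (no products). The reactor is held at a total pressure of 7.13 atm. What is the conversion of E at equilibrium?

Let X = conversion of E (basis 1 mol E); extent of reaction ξ = X.
Moles: n_E = 1 − X; n_D = 2 − 2X; n_A = X; n_I = 2.18 (inert).
n_T = Σnᵢ = 5.18 − 2X.
With p_i = (n_i/n_T)P, K = p_A / (p_E p_D^2).
Setting this equal to 0.25 atm^-2 and taking the physical root (0 < X < 1) gives X = 0.454.

X = 0.454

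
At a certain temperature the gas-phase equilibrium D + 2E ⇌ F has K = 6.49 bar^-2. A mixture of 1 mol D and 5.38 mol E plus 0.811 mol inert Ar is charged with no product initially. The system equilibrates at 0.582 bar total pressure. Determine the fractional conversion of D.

X = 0.522

Basis: 1 mol D initially; let X = conversion of D. Extent ξ = X.
At extent ξ: n_D = 1 − X; n_E = 5.38 − 2X; n_F = X; n_I = 0.811 (inert).
n_T = Σnᵢ = 7.19 − 2X.
With p_i = (n_i/n_T)P, K = p_F / (p_D p_E^2).
This yields a degree-3 equation in X; solving on (0,1), X = 0.522.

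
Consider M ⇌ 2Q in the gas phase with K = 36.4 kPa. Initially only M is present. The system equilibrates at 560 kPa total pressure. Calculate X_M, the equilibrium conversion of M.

Basis: 1 mol M initially; let X = conversion of M. Extent ξ = X.
Species balance: n_M = 1 − X; n_Q = 2X.
Summing: n_T = 1 + X.
Mole fractions y_i = n_i/n_T; K = p_Q^2 / (p_M) with p_i = y_i·P.
This yields a degree-2 equation in X; solving on (0,1), X = 0.126.

X = 0.126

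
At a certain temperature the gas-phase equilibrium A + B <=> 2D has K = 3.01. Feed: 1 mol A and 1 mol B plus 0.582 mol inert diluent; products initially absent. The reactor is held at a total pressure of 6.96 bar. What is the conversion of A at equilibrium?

X = 0.465

Let X = conversion of A (basis 1 mol A); extent of reaction ξ = X.
At extent ξ: n_A = 1 − X; n_B = 1 − X; n_D = 2X; n_I = 0.582 (inert).
Total moles n_T = 2.58 (Δν = 0, constant).
With p_i = (n_i/n_T)P, K = p_D^2 / (p_A p_B).
Substituting and setting equal to 3.01 gives a polynomial in X; the root in (0,1) is X = 0.465.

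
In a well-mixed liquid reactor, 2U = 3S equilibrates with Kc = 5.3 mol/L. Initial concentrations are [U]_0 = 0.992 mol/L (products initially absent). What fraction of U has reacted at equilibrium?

Let X = conversion of U; extent ξ = 0.992X/2 mol/L.
Concentrations: [U] = 0.992 − 0.992X; [S] = 1.49X.
Kc = [S]^3 / ([U]^2).
Solving Kc = 5.3 for X ∈ (0,1): X = 0.616.

X = 0.616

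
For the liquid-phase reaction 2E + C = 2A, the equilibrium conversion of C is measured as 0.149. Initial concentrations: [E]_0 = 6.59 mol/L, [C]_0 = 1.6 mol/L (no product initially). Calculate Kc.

Kc = 0.00447 L/mol

Let X = conversion of C.
Concentrations: [E] = 6.59 − 3.2X; [C] = 1.6 − 1.6X; [A] = 3.2X.
At X = 0.149: [E] = 6.11, [C] = 1.36, [A] = 0.477.
Kc = [A]^2 / ([E]^2 [C]) = 0.00447 L/mol.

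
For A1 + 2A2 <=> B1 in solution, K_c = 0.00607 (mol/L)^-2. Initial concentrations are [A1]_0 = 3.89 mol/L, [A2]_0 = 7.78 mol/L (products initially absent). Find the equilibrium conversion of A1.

Let X = conversion of A1; extent ξ = 3.89·X mol/L.
Concentrations: [A1] = 3.89 − 3.89X; [A2] = 7.78 − 7.78X; [B1] = 3.89X.
K_c = [B1] / ([A1] [A2]^2).
This equals 0.00607 at X = 0.193 (the root in 0 < X < 1).

X = 0.193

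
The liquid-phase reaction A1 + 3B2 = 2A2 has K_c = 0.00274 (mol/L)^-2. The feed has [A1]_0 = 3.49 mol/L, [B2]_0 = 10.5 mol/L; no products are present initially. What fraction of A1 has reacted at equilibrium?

Let X = conversion of A1; extent ξ = 3.49·X mol/L.
Concentrations: [A1] = 3.49 − 3.49X; [B2] = 10.5 − 10.5X; [A2] = 6.98X.
K_c = [A2]^2 / ([A1] [B2]^3).
Solving K_c = 0.00274 for X ∈ (0,1): X = 0.261.

X = 0.261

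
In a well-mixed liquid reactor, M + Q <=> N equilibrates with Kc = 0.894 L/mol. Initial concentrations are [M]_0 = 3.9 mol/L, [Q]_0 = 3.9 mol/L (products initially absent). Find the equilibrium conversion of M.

Let X = conversion of M; extent ξ = 3.9·X mol/L.
Concentrations: [M] = 3.9 − 3.9X; [Q] = 3.9 − 3.9X; [N] = 3.9X.
Kc = [N] / ([M] [Q]).
Solving Kc = 0.894 for X ∈ (0,1): X = 0.589.

X = 0.589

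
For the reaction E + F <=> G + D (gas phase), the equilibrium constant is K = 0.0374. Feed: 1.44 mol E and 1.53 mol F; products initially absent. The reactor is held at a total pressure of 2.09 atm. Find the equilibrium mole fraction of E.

Let X = conversion of E (basis 1.44 mol E); extent of reaction ξ = 1.44X.
Species balance: n_E = 1.44 − 1.44X; n_F = 1.53 − 1.44X; n_G = 1.44X; n_D = 1.44X.
n_T stays at 2.97 (no change in mole number).
Mole fractions y_i = n_i/n_T; K = p_G p_D / (p_E p_F) with p_i = y_i·P.
Setting this equal to 0.0374 and taking the physical root (0 < X < 1) gives X = 0.167.
Then n_E = 1.2, n_T = 2.97, so y_E = 0.404.

y_E = 0.404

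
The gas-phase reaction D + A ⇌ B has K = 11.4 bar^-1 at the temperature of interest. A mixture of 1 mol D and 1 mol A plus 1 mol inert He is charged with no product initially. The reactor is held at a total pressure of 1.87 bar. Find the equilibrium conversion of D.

Let X = conversion of D (basis 1 mol D); extent of reaction ξ = X.
Moles: n_D = 1 − X; n_A = 1 − X; n_B = X; n_I = 1 (inert).
Summing: n_T = 3 − X.
y_i = n_i/n_T, p_i = y_i·P. K = p_B / (p_D p_A).
Substituting and setting equal to 11.4 bar^-1 gives a polynomial in X; the root in (0,1) is X = 0.722.

X = 0.722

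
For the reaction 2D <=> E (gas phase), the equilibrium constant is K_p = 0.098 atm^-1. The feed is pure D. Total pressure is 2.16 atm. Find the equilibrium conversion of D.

Basis: 1 mol D initially; let X = conversion of D. Extent ξ = 0.5X.
At extent ξ: n_D = 1 − X; n_E = 0.5X.
Summing: n_T = 1 − 0.5X.
y_i = n_i/n_T, p_i = y_i·P. K_p = p_E / (p_D^2).
Setting this equal to 0.098 atm^-1 and taking the physical root (0 < X < 1) gives X = 0.264.

X = 0.264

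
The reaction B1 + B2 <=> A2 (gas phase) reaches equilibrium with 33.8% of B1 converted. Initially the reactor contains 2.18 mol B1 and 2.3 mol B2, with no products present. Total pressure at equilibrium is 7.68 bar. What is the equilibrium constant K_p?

K_p = 0.159 bar^-1

Basis: 2.18 mol B1 initially; let X = conversion of B1. Extent ξ = 2.18X.
Moles: n_B1 = 2.18 − 2.18X; n_B2 = 2.3 − 2.18X; n_A2 = 2.18X.
Total moles n_T = 4.48 − 2.18X.
At X = 0.338: n_B1 = 1.44, n_B2 = 1.56, n_A2 = 0.737, n_T = 3.74.
p_i = (n_i/n_T)·P. K_p = p_A2 / (p_B1 p_B2) = 0.159 bar^-1.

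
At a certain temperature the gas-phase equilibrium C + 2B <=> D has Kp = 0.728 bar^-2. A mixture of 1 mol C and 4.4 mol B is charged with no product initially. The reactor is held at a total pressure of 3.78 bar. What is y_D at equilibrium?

y_D = 0.229

Basis: 1 mol C initially; let X = conversion of C. Extent ξ = X.
Mole table: n_C = 1 − X; n_B = 4.4 − 2X; n_D = X.
Total moles n_T = 5.4 − 2X.
With p_i = (n_i/n_T)P, Kp = p_D / (p_C p_B^2).
Substituting and setting equal to 0.728 bar^-2 gives a polynomial in X; the root in (0,1) is X = 0.847.
Then n_D = 0.847, n_T = 3.71, so y_D = 0.229.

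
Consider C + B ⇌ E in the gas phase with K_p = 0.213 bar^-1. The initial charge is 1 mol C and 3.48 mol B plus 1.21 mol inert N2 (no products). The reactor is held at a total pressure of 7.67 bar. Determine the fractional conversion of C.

Take 1 mol C as basis and let X be its fractional conversion, so ξ = X.
Species balance: n_C = 1 − X; n_B = 3.48 − X; n_E = X; n_I = 1.21 (inert).
n_T = Σnᵢ = 5.69 − X.
With p_i = (n_i/n_T)P, K_p = p_E / (p_C p_B).
This yields a degree-2 equation in X; solving on (0,1), X = 0.485.

X = 0.485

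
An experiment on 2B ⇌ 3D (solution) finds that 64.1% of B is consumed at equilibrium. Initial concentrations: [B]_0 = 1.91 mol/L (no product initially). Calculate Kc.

Let X = conversion of B.
Concentrations: [B] = 1.91 − 1.91X; [D] = 2.86X.
At X = 0.641: [B] = 0.686, [D] = 1.84.
Kc = [D]^3 / ([B]^2) = 13.2 mol/L.

Kc = 13.2 mol/L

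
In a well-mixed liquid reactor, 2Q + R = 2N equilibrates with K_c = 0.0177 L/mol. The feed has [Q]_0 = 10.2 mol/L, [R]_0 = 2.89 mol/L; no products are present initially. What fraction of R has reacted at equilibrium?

Let X = conversion of R; extent ξ = 2.89·X mol/L.
Concentrations: [Q] = 10.2 − 5.78X; [R] = 2.89 − 2.89X; [N] = 5.78X.
K_c = [N]^2 / ([Q]^2 [R]).
Setting equal to 0.0177 and solving for X on (0,1) gives X = 0.284.

X = 0.284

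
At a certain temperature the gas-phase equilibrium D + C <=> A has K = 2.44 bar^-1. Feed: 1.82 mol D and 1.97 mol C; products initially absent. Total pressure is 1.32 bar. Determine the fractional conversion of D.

Basis: 1.82 mol D initially; let X = conversion of D. Extent ξ = 1.82X.
Mole table: n_D = 1.82 − 1.82X; n_C = 1.97 − 1.82X; n_A = 1.82X.
Total moles n_T = 3.79 − 1.82X.
y_i = n_i/n_T, p_i = y_i·P. K = p_A / (p_D p_C).
This yields a degree-2 equation in X; solving on (0,1), X = 0.533.

X = 0.533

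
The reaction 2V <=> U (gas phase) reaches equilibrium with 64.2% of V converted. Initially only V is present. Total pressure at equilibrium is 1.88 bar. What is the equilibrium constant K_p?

K_p = 0.905 bar^-1

Take 1 mol V as basis and let X be its fractional conversion, so ξ = 0.5X.
Species balance: n_V = 1 − X; n_U = 0.5X.
Total moles n_T = 1 − 0.5X.
At X = 0.642: n_V = 0.358, n_U = 0.321, n_T = 0.679.
p_i = (n_i/n_T)·P. K_p = p_U / (p_V^2) = 0.905 bar^-1.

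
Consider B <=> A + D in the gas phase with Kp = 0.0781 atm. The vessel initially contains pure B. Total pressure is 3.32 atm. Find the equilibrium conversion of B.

Basis: 1 mol B initially; let X = conversion of B. Extent ξ = X.
Mole table: n_B = 1 − X; n_A = X; n_D = X.
Summing: n_T = 1 + X.
Mole fractions y_i = n_i/n_T; Kp = p_A p_D / (p_B) with p_i = y_i·P.
Equating to 0.0781 atm and solving on 0 < X < 1: X = 0.152.

X = 0.152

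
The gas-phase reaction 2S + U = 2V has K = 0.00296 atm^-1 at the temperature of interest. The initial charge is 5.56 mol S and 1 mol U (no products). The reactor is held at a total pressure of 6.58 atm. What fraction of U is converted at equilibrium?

X = 0.135

Take 1 mol U as basis and let X be its fractional conversion, so ξ = X.
Species balance: n_S = 5.56 − 2X; n_U = 1 − X; n_V = 2X.
Total moles n_T = 6.56 − X.
Mole fractions y_i = n_i/n_T; K = p_V^2 / (p_S^2 p_U) with p_i = y_i·P.
Equating to 0.00296 atm^-1 and solving on 0 < X < 1: X = 0.135.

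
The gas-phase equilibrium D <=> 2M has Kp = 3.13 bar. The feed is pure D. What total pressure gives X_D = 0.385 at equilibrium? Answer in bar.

P = 4.5 bar

Let X = conversion of D (basis 1 mol D); extent of reaction ξ = X.
Species balance: n_D = 1 − X; n_M = 2X.
n_T = Σnᵢ = 1 + X.
Kp = p_M^2 / (p_D) with p_i = (n_i/n_T)·P.
At X = 0.385: the mole-fraction product g(X) = Π y_i^ν_i = 0.6961. Since Kp = g(X)·P^{1}, P = (Kp/g)^(1/1) = (3.13/0.6961)^(1/1) = 4.5 bar.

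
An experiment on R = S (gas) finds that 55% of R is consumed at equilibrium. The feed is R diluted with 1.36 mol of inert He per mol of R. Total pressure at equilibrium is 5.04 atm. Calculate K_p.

K_p = 1.22

Take 1 mol R as basis and let X be its fractional conversion, so ξ = X.
At extent ξ: n_R = 1 − X; n_S = X; n_I = 1.36 (inert).
Since Δν = 0, n_T = 2.36 throughout.
At X = 0.55: n_R = 0.45, n_S = 0.55, n_T = 2.36.
p_i = (n_i/n_T)·P. K_p = p_S / (p_R) = 1.22.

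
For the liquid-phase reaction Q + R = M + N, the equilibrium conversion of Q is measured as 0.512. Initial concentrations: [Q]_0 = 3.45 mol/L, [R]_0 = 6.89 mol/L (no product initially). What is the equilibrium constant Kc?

Kc = 0.362

Let X = conversion of Q.
Concentrations: [Q] = 3.45 − 3.45X; [R] = 6.89 − 3.45X; [M] = 3.45X; [N] = 3.45X.
At X = 0.512: [Q] = 1.68, [R] = 5.12, [M] = 1.77, [N] = 1.77.
Kc = [M] [N] / ([Q] [R]) = 0.362.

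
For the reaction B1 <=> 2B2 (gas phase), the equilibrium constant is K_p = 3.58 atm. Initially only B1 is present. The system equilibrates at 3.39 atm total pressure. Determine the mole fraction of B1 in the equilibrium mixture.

y_B1 = 0.373

Basis: 1 mol B1 initially; let X = conversion of B1. Extent ξ = X.
At extent ξ: n_B1 = 1 − X; n_B2 = 2X.
Total moles n_T = 1 + X.
With p_i = (n_i/n_T)P, K_p = p_B2^2 / (p_B1).
Equating to 3.58 atm and solving on 0 < X < 1: X = 0.457.
Then n_B1 = 0.543, n_T = 1.46, so y_B1 = 0.373.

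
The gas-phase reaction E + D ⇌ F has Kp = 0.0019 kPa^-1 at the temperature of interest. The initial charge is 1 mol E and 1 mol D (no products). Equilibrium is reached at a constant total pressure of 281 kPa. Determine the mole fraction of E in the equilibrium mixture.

y_E = 0.447

Let X = conversion of E (basis 1 mol E); extent of reaction ξ = X.
Mole table: n_E = 1 − X; n_D = 1 − X; n_F = X.
Total moles n_T = 2 − X.
y_i = n_i/n_T, p_i = y_i·P. Kp = p_F / (p_E p_D).
Setting this equal to 0.0019 kPa^-1 and taking the physical root (0 < X < 1) gives X = 0.193.
Then n_E = 0.807, n_T = 1.81, so y_E = 0.447.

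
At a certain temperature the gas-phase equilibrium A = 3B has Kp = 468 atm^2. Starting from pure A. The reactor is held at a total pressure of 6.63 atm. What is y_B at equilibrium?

Take 1 mol A as basis and let X be its fractional conversion, so ξ = X.
Moles: n_A = 1 − X; n_B = 3X.
Summing: n_T = 1 + 2X.
y_i = n_i/n_T, p_i = y_i·P. Kp = p_B^3 / (p_A).
Equating to 468 atm^2 and solving on 0 < X < 1: X = 0.806.
Then n_B = 2.42, n_T = 2.61, so y_B = 0.926.

y_B = 0.926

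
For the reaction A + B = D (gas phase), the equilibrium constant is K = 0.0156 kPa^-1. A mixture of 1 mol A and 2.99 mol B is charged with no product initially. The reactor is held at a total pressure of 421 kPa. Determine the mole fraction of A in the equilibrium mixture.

y_A = 0.057

Let X = conversion of A (basis 1 mol A); extent of reaction ξ = X.
Species balance: n_A = 1 − X; n_B = 2.99 − X; n_D = X.
Total moles n_T = 3.99 − X.
With p_i = (n_i/n_T)P, K = p_D / (p_A p_B).
Setting this equal to 0.0156 kPa^-1 and taking the physical root (0 < X < 1) gives X = 0.818.
Then n_A = 0.182, n_T = 3.17, so y_A = 0.057.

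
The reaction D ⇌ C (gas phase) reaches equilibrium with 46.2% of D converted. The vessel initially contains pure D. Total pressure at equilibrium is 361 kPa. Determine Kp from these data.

Take 1 mol D as basis and let X be its fractional conversion, so ξ = X.
Species balance: n_D = 1 − X; n_C = X.
Since Δν = 0, n_T = 1 throughout.
At X = 0.462: n_D = 0.538, n_C = 0.462, n_T = 1.
p_i = (n_i/n_T)·P. Kp = p_C / (p_D) = 0.859.

Kp = 0.859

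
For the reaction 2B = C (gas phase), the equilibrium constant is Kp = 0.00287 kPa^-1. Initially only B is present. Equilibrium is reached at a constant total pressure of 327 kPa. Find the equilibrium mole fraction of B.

y_B = 0.629

Take 1 mol B as basis and let X be its fractional conversion, so ξ = 0.5X.
Mole table: n_B = 1 − X; n_C = 0.5X.
Summing: n_T = 1 − 0.5X.
With p_i = (n_i/n_T)P, Kp = p_C / (p_B^2).
Setting this equal to 0.00287 kPa^-1 and taking the physical root (0 < X < 1) gives X = 0.541.
Then n_B = 0.459, n_T = 0.729, so y_B = 0.629.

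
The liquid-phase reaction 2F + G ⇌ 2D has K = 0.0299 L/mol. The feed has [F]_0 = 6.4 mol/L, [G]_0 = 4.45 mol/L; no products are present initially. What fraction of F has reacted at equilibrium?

Let X = conversion of F; extent ξ = 6.4X/2 mol/L.
Concentrations: [F] = 6.4 − 6.4X; [G] = 4.45 − 3.2X; [D] = 6.4X.
K = [D]^2 / ([F]^2 [G]).
Solving K = 0.0299 for X ∈ (0,1): X = 0.248.

X = 0.248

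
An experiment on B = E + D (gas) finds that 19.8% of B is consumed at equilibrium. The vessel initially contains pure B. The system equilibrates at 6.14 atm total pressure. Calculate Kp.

Kp = 0.251 atm

Let X = conversion of B (basis 1 mol B); extent of reaction ξ = X.
Species balance: n_B = 1 − X; n_E = X; n_D = X.
n_T = Σnᵢ = 1 + X.
At X = 0.198: n_B = 0.802, n_E = 0.198, n_D = 0.198, n_T = 1.2.
p_i = (n_i/n_T)·P. Kp = p_E p_D / (p_B) = 0.251 atm.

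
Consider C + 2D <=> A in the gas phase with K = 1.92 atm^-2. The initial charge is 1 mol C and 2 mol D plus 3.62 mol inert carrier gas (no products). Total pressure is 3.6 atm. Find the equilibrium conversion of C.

X = 0.467

Let X = conversion of C (basis 1 mol C); extent of reaction ξ = X.
Moles: n_C = 1 − X; n_D = 2 − 2X; n_A = X; n_I = 3.62 (inert).
Total moles n_T = 6.62 − 2X.
With p_i = (n_i/n_T)P, K = p_A / (p_C p_D^2).
Substituting and setting equal to 1.92 atm^-2 gives a polynomial in X; the root in (0,1) is X = 0.467.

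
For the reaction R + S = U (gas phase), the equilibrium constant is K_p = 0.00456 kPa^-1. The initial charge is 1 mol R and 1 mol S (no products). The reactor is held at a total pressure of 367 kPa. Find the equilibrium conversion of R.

Let X = conversion of R (basis 1 mol R); extent of reaction ξ = X.
At extent ξ: n_R = 1 − X; n_S = 1 − X; n_U = X.
n_T = Σnᵢ = 2 − X.
Mole fractions y_i = n_i/n_T; K_p = p_U / (p_R p_S) with p_i = y_i·P.
This yields a degree-2 equation in X; solving on (0,1), X = 0.388.

X = 0.388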